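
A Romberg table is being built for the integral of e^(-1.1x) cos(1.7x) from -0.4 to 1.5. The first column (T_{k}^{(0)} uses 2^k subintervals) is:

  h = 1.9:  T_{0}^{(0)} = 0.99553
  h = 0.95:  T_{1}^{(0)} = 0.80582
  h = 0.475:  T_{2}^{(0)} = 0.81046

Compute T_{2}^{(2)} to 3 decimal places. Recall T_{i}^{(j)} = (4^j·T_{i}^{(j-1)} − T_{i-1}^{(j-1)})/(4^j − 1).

T_{1}^{(1)} = (4·0.80582 − 0.99553) / 3 = 0.74258
T_{2}^{(1)} = 0.81046 + (0.81046 − 0.80582)/3 = 0.81201
T_{2}^{(2)} = (16·0.81201 − 0.74258) / 15 = 0.81664

0.817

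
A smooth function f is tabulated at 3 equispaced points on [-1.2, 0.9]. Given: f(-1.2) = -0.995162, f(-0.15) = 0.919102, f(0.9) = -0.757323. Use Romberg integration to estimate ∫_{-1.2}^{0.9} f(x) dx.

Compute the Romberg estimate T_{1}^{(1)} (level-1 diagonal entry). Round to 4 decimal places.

0.6734

T_{0}^{(0)} (trapezoid, 1 panel, h=2.1000): -1.840109
T_{1}^{(0)} (trapezoid, 2 panels, h=1.0500): 0.045002
T_{1}^{(1)} = 0.045002 + (0.045002 − (-1.840109))/3 = 0.673372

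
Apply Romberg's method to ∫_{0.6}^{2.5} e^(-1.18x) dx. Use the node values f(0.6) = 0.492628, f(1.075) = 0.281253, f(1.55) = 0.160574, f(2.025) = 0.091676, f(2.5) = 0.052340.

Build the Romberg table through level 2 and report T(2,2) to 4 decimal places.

0.3731

T(0,0) (trapezoid, 1 panel, h=1.9000): 0.517720
T(1,0) (trapezoid, 2 panels, h=0.9500): 0.411405
T(2,0) (trapezoid, 4 panels, h=0.4750): 0.382844
T(1,1) = 0.411405 + (0.411405 − 0.517720)/3 = 0.375967
T(2,1) = 0.382844 + (0.382844 − 0.411405)/3 = 0.373324
T(2,2) = 0.373324 + (0.373324 − 0.375967)/15 = 0.373148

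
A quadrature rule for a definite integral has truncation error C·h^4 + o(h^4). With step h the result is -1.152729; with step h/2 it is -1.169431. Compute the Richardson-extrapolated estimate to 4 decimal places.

Extrapolated value = (16·A(h/2) − A(h)) / (16 − 1)
= (16·(-1.169431) − (-1.152729)) / 15
= -17.558167 / 15 = -1.170544

-1.1705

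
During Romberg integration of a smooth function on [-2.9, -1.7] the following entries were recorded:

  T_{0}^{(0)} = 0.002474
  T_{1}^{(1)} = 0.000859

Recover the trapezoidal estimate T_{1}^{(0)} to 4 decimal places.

From T_{1}^{(1)} = (4·T_{1}^{(0)} − T_{0}^{(0)})/3, solve for T_{1}^{(0)}:
4·T_{1}^{(0)} = 3·0.000859 + 0.002474 = 0.005051
T_{1}^{(0)} = 0.001263

0.0013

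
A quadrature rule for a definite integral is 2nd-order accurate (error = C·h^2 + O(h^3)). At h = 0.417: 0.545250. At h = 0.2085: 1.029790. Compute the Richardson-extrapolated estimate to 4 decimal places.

The leading error scales as h^2; refining by a factor of 2 reduces it by 2^2 = 4.
Extrapolated value = (4·A(h/2) − A(h)) / (4 − 1)
= (4·1.029790 − 0.545250) / 3
= 3.573910 / 3 = 1.191303

1.1913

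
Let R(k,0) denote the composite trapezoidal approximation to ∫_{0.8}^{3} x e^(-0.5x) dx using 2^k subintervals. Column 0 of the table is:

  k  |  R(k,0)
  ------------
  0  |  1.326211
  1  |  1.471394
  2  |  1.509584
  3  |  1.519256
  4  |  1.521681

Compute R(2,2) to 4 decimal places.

1.5225

Richardson extrapolation on the trapezoidal column (denominator 4−1=3):
R(1,1) = (4·1.471394 − 1.326211) / 3 = 1.519788
R(2,1) = (4·1.509584 − 1.471394) / 3 = 1.522314
R(2,2) = 1.522314 + (1.522314 − 1.519788)/15 = 1.522482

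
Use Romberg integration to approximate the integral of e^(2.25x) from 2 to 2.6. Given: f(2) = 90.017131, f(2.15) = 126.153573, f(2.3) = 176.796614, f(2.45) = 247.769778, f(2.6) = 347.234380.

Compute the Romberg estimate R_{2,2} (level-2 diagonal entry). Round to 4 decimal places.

114.3191

R_{0,0} (trapezoid, 1 panel, h=0.6000): 131.175453
R_{1,0} (trapezoid, 2 panels, h=0.3000): 118.626711
R_{2,0} (trapezoid, 4 panels, h=0.1500): 115.401858
R_{1,1} = 118.626711 + (118.626711 − 131.175453)/3 = 114.443797
R_{2,1} = 115.401858 + (115.401858 − 118.626711)/3 = 114.326907
R_{2,2} = 114.326907 + (114.326907 − 114.443797)/15 = 114.319114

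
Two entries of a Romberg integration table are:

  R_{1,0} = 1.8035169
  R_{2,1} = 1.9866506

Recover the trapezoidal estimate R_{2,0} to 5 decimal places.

1.94087

From R_{2,1} = (4·R_{2,0} − R_{1,0})/3, solve for R_{2,0}:
4·R_{2,0} = 3·1.9866506 + 1.8035169 = 7.7634687
R_{2,0} = 1.9408672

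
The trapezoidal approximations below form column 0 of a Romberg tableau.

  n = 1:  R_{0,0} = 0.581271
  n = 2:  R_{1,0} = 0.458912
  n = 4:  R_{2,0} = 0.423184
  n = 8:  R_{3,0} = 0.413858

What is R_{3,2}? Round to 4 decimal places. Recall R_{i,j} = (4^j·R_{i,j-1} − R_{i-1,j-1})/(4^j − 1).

Richardson extrapolation on the trapezoidal column (denominator 4−1=3):
R_{2,1} = 0.423184 + (0.423184 − 0.458912)/3 = 0.411275
R_{3,1} = 0.413858 + (0.413858 − 0.423184)/3 = 0.410749
R_{3,2} = 0.410749 + (0.410749 − 0.411275)/15 = 0.410714
(Column j=1 coincides with Simpson's rule on the same nodes.)

0.4107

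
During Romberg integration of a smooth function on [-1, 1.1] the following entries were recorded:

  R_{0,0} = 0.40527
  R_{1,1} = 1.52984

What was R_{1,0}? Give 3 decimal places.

1.249

From R_{1,1} = (4·R_{1,0} − R_{0,0})/3, solve for R_{1,0}:
4·R_{1,0} = 3·1.52984 + 0.40527 = 4.99479
R_{1,0} = 1.24870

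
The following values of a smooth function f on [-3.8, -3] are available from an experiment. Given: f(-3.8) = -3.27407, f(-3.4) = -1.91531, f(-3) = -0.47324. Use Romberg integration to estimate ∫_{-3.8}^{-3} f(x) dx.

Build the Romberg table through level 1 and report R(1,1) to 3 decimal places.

R(0,0) (trapezoid, 1 panel, h=0.8000): -1.49892
R(1,0) (trapezoid, 2 panels, h=0.4000): -1.51559
R(1,1) = -1.51559 + (-1.51559 − (-1.49892))/3 = -1.52115

-1.521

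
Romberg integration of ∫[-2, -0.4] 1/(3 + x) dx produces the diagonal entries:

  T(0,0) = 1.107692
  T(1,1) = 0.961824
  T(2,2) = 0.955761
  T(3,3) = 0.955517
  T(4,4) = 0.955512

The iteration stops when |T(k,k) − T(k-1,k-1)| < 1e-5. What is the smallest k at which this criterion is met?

k = 4

|T(1,1) − T(0,0)| = 0.145868 ≥ 1e-5
|T(2,2) − T(1,1)| = 0.006063 ≥ 1e-5
|T(3,3) − T(2,2)| = 0.000244 ≥ 1e-5
|T(4,4) − T(3,3)| = 0.000005 < 1e-5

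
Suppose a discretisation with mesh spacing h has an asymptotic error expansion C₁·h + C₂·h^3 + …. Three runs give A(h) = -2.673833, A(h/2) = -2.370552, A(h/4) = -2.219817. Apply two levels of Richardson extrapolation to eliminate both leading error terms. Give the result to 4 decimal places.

-2.0693

First eliminate the h term (factor 2^1 = 2):
  B₁ = (2·(-2.370552) − (-2.673833))/1 = -2.067271
  B₂ = (2·(-2.219817) − (-2.370552))/1 = -2.069082
Then eliminate the h^3 term (factor 2^3 = 8):
  (8·(-2.069082) − (-2.067271))/7 = -2.069341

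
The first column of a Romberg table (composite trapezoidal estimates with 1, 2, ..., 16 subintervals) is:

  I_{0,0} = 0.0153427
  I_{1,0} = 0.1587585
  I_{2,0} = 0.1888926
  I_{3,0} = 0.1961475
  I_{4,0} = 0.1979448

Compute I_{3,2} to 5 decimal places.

0.19854

Richardson extrapolation on the trapezoidal column (denominator 4−1=3):
I_{2,1} = 0.1888926 + (0.1888926 − 0.1587585)/3 = 0.1989373
I_{3,1} = (4·0.1961475 − 0.1888926) / 3 = 0.1985658
I_{3,2} = 0.1985658 + (0.1985658 − 0.1989373)/15 = 0.1985410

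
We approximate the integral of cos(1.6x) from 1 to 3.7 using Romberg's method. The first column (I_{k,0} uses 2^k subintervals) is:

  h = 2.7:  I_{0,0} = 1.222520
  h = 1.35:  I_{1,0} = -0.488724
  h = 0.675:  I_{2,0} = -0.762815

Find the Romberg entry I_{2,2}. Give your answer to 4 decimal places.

-0.8405

Richardson extrapolation on the trapezoidal column (denominator 4−1=3):
I_{1,1} = (4·(-0.488724) − 1.222520) / 3 = -1.059139
I_{2,1} = (4·(-0.762815) − (-0.488724)) / 3 = -0.854179
I_{2,2} = (16·(-0.854179) − (-1.059139)) / 15 = -0.840515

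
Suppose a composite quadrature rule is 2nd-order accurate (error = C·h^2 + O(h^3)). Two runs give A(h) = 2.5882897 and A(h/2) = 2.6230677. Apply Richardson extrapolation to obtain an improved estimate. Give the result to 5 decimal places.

2.63466

The leading error scales as h^2; refining by a factor of 2 reduces it by 2^2 = 4.
Extrapolated value = (4·A(h/2) − A(h)) / (4 − 1)
= (4·2.6230677 − 2.5882897) / 3
= 7.9039811 / 3 = 2.6346604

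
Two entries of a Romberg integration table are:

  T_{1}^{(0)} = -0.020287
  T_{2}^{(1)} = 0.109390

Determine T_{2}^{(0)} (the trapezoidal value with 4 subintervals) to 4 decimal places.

0.0770

From T_{2}^{(1)} = (4·T_{2}^{(0)} − T_{1}^{(0)})/3, solve for T_{2}^{(0)}:
4·T_{2}^{(0)} = 3·0.109390 + (-0.020287) = 0.307883
T_{2}^{(0)} = 0.076971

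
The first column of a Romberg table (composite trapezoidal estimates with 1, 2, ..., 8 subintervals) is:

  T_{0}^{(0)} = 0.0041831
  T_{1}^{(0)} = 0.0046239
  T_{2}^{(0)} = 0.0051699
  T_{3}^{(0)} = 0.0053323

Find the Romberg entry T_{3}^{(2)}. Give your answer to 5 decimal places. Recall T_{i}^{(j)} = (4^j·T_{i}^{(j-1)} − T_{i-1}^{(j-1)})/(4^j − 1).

T_{2}^{(1)} = 0.0051699 + (0.0051699 − 0.0046239)/3 = 0.0053519
T_{3}^{(1)} = 0.0053323 + (0.0053323 − 0.0051699)/3 = 0.0053864
T_{3}^{(2)} = 0.0053864 + (0.0053864 − 0.0053519)/15 = 0.0053887

0.00539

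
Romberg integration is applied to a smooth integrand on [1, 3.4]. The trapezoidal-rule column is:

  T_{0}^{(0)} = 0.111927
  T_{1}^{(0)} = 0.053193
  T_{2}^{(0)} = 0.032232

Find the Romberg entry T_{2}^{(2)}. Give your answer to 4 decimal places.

0.0247

T_{1}^{(1)} = 0.053193 + (0.053193 − 0.111927)/3 = 0.033615
T_{2}^{(1)} = 0.032232 + (0.032232 − 0.053193)/3 = 0.025245
T_{2}^{(2)} = (16·0.025245 − 0.033615) / 15 = 0.024687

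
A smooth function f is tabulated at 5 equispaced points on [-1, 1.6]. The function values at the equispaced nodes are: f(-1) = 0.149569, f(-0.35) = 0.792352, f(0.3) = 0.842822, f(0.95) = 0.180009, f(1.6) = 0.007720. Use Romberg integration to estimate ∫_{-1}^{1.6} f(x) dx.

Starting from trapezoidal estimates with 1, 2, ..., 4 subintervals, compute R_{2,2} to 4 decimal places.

1.2229

R_{0,0} (trapezoid, 1 panel, h=2.6000): 0.204476
R_{1,0} (trapezoid, 2 panels, h=1.3000): 1.197906
R_{2,0} (trapezoid, 4 panels, h=0.6500): 1.230988
R_{1,1} = 1.197906 + (1.197906 − 0.204476)/3 = 1.529049
R_{2,1} = 1.230988 + (1.230988 − 1.197906)/3 = 1.242015
R_{2,2} = 1.242015 + (1.242015 − 1.529049)/15 = 1.222879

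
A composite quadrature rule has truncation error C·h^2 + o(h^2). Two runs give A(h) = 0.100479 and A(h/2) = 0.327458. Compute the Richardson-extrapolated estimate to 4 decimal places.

0.4031

Extrapolated value = (4·A(h/2) − A(h)) / (4 − 1)
= (4·0.327458 − 0.100479) / 3
= 1.209353 / 3 = 0.403118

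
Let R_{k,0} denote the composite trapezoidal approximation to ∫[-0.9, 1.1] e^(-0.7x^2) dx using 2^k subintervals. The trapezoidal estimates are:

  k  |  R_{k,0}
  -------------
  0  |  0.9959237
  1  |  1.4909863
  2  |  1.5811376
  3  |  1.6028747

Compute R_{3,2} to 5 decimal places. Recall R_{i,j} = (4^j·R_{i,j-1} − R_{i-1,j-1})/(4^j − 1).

1.61005

Richardson extrapolation on the trapezoidal column (denominator 4−1=3):
R_{2,1} = 1.5811376 + (1.5811376 − 1.4909863)/3 = 1.6111880
R_{3,1} = 1.6028747 + (1.6028747 − 1.5811376)/3 = 1.6101204
R_{3,2} = 1.6101204 + (1.6101204 − 1.6111880)/15 = 1.6100492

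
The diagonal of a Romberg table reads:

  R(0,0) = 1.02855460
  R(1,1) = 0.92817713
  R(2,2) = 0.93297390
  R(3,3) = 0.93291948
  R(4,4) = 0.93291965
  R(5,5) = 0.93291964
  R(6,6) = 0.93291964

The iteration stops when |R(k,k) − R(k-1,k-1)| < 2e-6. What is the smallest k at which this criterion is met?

k = 4

|R(1,1) − R(0,0)| = 0.10037747 ≥ 2e-6
|R(2,2) − R(1,1)| = 0.00479677 ≥ 2e-6
|R(3,3) − R(2,2)| = 0.00005442 ≥ 2e-6
|R(4,4) − R(3,3)| = 0.00000017 < 2e-6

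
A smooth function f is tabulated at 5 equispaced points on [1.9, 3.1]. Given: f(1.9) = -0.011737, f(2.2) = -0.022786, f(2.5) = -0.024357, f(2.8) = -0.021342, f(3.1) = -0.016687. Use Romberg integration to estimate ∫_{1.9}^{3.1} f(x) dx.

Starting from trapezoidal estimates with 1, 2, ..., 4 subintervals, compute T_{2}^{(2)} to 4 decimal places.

-0.0254

T_{0}^{(0)} (trapezoid, 1 panel, h=1.2000): -0.017054
T_{1}^{(0)} (trapezoid, 2 panels, h=0.6000): -0.023141
T_{2}^{(0)} (trapezoid, 4 panels, h=0.3000): -0.024809
T_{1}^{(1)} = -0.023141 + (-0.023141 − (-0.017054))/3 = -0.025170
T_{2}^{(1)} = -0.024809 + (-0.024809 − (-0.023141))/3 = -0.025365
T_{2}^{(2)} = -0.025365 + (-0.025365 − (-0.025170))/15 = -0.025378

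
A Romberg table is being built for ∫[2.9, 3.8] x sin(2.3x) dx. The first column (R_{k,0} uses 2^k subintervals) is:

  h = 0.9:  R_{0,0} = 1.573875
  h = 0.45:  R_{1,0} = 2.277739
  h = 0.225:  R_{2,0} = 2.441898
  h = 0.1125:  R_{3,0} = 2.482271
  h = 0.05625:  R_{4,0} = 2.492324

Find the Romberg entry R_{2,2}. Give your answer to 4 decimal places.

2.4956

Richardson extrapolation on the trapezoidal column (denominator 4−1=3):
R_{1,1} = 2.277739 + (2.277739 − 1.573875)/3 = 2.512360
R_{2,1} = 2.441898 + (2.441898 − 2.277739)/3 = 2.496618
R_{2,2} = 2.496618 + (2.496618 − 2.512360)/15 = 2.495569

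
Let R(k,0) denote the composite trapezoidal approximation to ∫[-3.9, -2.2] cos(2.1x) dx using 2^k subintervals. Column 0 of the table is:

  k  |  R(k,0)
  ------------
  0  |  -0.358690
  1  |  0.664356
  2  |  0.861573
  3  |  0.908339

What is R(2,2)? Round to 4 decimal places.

0.9221

Richardson extrapolation on the trapezoidal column (denominator 4−1=3):
R(1,1) = (4·0.664356 − (-0.358690)) / 3 = 1.005371
R(2,1) = (4·0.861573 − 0.664356) / 3 = 0.927312
R(2,2) = 0.927312 + (0.927312 − 1.005371)/15 = 0.922108
(Column j=1 coincides with Simpson's rule on the same nodes.)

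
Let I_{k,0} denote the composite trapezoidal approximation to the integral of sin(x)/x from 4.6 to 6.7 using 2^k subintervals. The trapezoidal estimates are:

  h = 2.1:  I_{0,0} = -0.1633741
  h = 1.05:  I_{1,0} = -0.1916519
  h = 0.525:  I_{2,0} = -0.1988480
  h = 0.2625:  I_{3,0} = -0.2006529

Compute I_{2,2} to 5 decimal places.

-0.20126

I_{1,1} = (4·(-0.1916519) − (-0.1633741)) / 3 = -0.2010778
I_{2,1} = (4·(-0.1988480) − (-0.1916519)) / 3 = -0.2012467
I_{2,2} = -0.2012467 + (-0.2012467 − (-0.2010778))/15 = -0.2012580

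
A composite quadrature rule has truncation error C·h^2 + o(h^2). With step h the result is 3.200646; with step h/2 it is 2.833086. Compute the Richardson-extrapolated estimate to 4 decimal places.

2.7106

Extrapolated value = (4·A(h/2) − A(h)) / (4 − 1)
= (4·2.833086 − 3.200646) / 3
= 8.131698 / 3 = 2.710566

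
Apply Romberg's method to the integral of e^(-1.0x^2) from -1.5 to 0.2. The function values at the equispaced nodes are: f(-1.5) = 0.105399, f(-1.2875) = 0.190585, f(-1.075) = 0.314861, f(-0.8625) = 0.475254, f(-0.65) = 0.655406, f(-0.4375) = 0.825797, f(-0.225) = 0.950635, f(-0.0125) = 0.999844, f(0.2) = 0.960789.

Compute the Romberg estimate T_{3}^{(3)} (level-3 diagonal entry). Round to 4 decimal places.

T_{0}^{(0)} (trapezoid, 1 panel, h=1.7000): 0.906260
T_{1}^{(0)} (trapezoid, 2 panels, h=0.8500): 1.010225
T_{2}^{(0)} (trapezoid, 4 panels, h=0.4250): 1.042948
T_{3}^{(0)} (trapezoid, 8 panels, h=0.2125): 1.050914
T_{1}^{(1)} = 1.010225 + (1.010225 − 0.906260)/3 = 1.044880
T_{2}^{(1)} = 1.042948 + (1.042948 − 1.010225)/3 = 1.053856
T_{3}^{(1)} = 1.050914 + (1.050914 − 1.042948)/3 = 1.053569
T_{2}^{(2)} = 1.053856 + (1.053856 − 1.044880)/15 = 1.054454
T_{3}^{(2)} = 1.053569 + (1.053569 − 1.053856)/15 = 1.053550
T_{3}^{(3)} = 1.053550 + (1.053550 − 1.054454)/63 = 1.053536

1.0535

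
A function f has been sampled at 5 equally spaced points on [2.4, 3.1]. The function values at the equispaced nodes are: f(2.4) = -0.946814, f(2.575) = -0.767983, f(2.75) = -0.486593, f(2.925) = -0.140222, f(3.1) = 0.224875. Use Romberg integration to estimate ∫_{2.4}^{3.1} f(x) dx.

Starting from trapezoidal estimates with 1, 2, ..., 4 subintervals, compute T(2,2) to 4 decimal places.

-0.3108

T(0,0) (trapezoid, 1 panel, h=0.7000): -0.252679
T(1,0) (trapezoid, 2 panels, h=0.3500): -0.296647
T(2,0) (trapezoid, 4 panels, h=0.1750): -0.307259
T(1,1) = -0.296647 + (-0.296647 − (-0.252679))/3 = -0.311303
T(2,1) = -0.307259 + (-0.307259 − (-0.296647))/3 = -0.310796
T(2,2) = -0.310796 + (-0.310796 − (-0.311303))/15 = -0.310762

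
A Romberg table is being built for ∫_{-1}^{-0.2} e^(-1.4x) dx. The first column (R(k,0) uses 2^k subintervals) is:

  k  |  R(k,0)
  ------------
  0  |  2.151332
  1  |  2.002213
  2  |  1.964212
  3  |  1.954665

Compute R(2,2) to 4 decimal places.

1.9515

Richardson extrapolation on the trapezoidal column (denominator 4−1=3):
R(1,1) = 2.002213 + (2.002213 − 2.151332)/3 = 1.952507
R(2,1) = (4·1.964212 − 2.002213) / 3 = 1.951545
R(2,2) = 1.951545 + (1.951545 − 1.952507)/15 = 1.951481
(Column j=1 coincides with Simpson's rule on the same nodes.)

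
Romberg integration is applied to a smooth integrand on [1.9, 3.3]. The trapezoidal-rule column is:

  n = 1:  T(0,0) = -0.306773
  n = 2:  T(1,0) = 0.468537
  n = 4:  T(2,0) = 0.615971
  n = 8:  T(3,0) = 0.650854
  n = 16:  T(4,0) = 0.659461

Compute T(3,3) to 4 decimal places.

Richardson extrapolation on the trapezoidal column (denominator 4−1=3):
T(1,1) = 0.468537 + (0.468537 − (-0.306773))/3 = 0.726974
T(2,1) = 0.615971 + (0.615971 − 0.468537)/3 = 0.665116
T(3,1) = 0.650854 + (0.650854 − 0.615971)/3 = 0.662482
T(2,2) = (16·0.665116 − 0.726974) / 15 = 0.660992
T(3,2) = (16·0.662482 − 0.665116) / 15 = 0.662306
T(3,3) = (64·0.662306 − 0.660992) / 63 = 0.662327

0.6623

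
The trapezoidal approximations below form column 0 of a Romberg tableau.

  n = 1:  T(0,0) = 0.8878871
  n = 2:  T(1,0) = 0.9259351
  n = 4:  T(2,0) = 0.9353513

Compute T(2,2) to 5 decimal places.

Richardson extrapolation on the trapezoidal column (denominator 4−1=3):
T(1,1) = (4·0.9259351 − 0.8878871) / 3 = 0.9386178
T(2,1) = 0.9353513 + (0.9353513 − 0.9259351)/3 = 0.9384900
T(2,2) = 0.9384900 + (0.9384900 − 0.9386178)/15 = 0.9384815

0.93848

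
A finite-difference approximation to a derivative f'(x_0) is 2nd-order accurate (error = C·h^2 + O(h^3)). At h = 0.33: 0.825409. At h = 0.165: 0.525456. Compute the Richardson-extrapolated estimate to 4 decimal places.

Extrapolated value = (4·A(h/2) − A(h)) / (4 − 1)
= (4·0.525456 − 0.825409) / 3
= 1.276415 / 3 = 0.425472

0.4255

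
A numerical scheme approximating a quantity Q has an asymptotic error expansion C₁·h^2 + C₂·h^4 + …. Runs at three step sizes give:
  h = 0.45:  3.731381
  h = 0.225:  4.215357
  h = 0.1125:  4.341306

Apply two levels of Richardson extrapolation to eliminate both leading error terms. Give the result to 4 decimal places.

4.3837

First eliminate the h^2 term (factor 2^2 = 4):
  B₁ = (4·4.215357 − 3.731381)/3 = 4.376682
  B₂ = (4·4.341306 − 4.215357)/3 = 4.383289
Then eliminate the h^4 term (factor 2^4 = 16):
  (16·4.383289 − 4.376682)/15 = 4.383729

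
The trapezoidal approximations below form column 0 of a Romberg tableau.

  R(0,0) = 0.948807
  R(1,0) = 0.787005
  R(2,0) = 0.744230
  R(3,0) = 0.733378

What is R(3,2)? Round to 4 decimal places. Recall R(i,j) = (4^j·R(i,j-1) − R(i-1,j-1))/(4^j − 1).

0.7297

Richardson extrapolation on the trapezoidal column (denominator 4−1=3):
R(2,1) = (4·0.744230 − 0.787005) / 3 = 0.729972
R(3,1) = 0.733378 + (0.733378 − 0.744230)/3 = 0.729761
R(3,2) = 0.729761 + (0.729761 − 0.729972)/15 = 0.729747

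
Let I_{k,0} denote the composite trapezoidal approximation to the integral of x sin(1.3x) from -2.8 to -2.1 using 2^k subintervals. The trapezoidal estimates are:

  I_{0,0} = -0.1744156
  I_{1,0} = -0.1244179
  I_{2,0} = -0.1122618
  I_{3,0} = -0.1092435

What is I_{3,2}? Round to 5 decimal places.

-0.10824

I_{2,1} = (4·(-0.1122618) − (-0.1244179)) / 3 = -0.1082098
I_{3,1} = -0.1092435 + (-0.1092435 − (-0.1122618))/3 = -0.1082374
I_{3,2} = (16·(-0.1082374) − (-0.1082098)) / 15 = -0.1082392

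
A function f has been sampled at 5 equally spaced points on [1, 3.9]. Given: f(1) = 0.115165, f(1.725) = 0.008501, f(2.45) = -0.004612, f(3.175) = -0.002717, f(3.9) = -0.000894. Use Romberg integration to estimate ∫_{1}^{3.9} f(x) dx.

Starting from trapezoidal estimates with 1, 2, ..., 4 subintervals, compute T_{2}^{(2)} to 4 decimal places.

0.0300

T_{0}^{(0)} (trapezoid, 1 panel, h=2.9000): 0.165693
T_{1}^{(0)} (trapezoid, 2 panels, h=1.4500): 0.076159
T_{2}^{(0)} (trapezoid, 4 panels, h=0.7250): 0.042273
T_{1}^{(1)} = 0.076159 + (0.076159 − 0.165693)/3 = 0.046314
T_{2}^{(1)} = 0.042273 + (0.042273 − 0.076159)/3 = 0.030978
T_{2}^{(2)} = 0.030978 + (0.030978 − 0.046314)/15 = 0.029956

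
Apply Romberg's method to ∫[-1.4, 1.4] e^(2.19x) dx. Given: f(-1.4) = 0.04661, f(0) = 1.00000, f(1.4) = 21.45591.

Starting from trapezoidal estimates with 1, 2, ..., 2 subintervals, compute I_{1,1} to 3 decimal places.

I_{0,0} (trapezoid, 1 panel, h=2.8000): 30.10353
I_{1,0} (trapezoid, 2 panels, h=1.4000): 16.45176
I_{1,1} = 16.45176 + (16.45176 − 30.10353)/3 = 11.90117

11.901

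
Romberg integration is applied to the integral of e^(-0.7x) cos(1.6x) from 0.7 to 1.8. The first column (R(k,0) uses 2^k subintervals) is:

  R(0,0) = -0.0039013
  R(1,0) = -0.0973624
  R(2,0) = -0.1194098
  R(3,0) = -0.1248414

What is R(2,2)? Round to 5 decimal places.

Richardson extrapolation on the trapezoidal column (denominator 4−1=3):
R(1,1) = (4·(-0.0973624) − (-0.0039013)) / 3 = -0.1285161
R(2,1) = -0.1194098 + (-0.1194098 − (-0.0973624))/3 = -0.1267589
R(2,2) = -0.1267589 + (-0.1267589 − (-0.1285161))/15 = -0.1266418

-0.12664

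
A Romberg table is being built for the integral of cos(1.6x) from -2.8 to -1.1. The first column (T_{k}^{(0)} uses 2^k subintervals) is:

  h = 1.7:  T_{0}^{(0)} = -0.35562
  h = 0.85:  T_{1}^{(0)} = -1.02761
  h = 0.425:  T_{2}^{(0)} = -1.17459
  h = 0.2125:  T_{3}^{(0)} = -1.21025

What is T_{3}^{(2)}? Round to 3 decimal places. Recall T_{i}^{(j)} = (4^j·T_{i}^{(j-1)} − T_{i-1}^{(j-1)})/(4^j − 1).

Richardson extrapolation on the trapezoidal column (denominator 4−1=3):
T_{2}^{(1)} = (4·(-1.17459) − (-1.02761)) / 3 = -1.22358
T_{3}^{(1)} = (4·(-1.21025) − (-1.17459)) / 3 = -1.22214
T_{3}^{(2)} = (16·(-1.22214) − (-1.22358)) / 15 = -1.22204

-1.222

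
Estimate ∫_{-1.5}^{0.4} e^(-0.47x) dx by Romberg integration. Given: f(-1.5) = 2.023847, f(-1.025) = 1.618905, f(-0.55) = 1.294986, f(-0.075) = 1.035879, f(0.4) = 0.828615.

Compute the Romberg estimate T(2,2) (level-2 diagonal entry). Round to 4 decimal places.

T(0,0) (trapezoid, 1 panel, h=1.9000): 2.709839
T(1,0) (trapezoid, 2 panels, h=0.9500): 2.585156
T(2,0) (trapezoid, 4 panels, h=0.4750): 2.553600
T(1,1) = 2.585156 + (2.585156 − 2.709839)/3 = 2.543595
T(2,1) = 2.553600 + (2.553600 − 2.585156)/3 = 2.543081
T(2,2) = 2.543081 + (2.543081 − 2.543595)/15 = 2.543047

2.5430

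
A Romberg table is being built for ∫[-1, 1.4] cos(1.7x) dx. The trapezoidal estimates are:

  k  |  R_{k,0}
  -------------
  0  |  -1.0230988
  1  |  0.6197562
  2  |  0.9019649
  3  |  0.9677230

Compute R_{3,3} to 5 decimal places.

0.98929

R_{1,1} = 0.6197562 + (0.6197562 − (-1.0230988))/3 = 1.1673745
R_{2,1} = (4·0.9019649 − 0.6197562) / 3 = 0.9960345
R_{3,1} = 0.9677230 + (0.9677230 − 0.9019649)/3 = 0.9896424
R_{2,2} = 0.9960345 + (0.9960345 − 1.1673745)/15 = 0.9846118
R_{3,2} = 0.9896424 + (0.9896424 − 0.9960345)/15 = 0.9892163
R_{3,3} = (64·0.9892163 − 0.9846118) / 63 = 0.9892894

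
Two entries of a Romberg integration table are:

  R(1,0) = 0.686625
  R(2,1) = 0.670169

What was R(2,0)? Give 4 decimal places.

From R(2,1) = (4·R(2,0) − R(1,0))/3, solve for R(2,0):
4·R(2,0) = 3·0.670169 + 0.686625 = 2.697132
R(2,0) = 0.674283

0.6743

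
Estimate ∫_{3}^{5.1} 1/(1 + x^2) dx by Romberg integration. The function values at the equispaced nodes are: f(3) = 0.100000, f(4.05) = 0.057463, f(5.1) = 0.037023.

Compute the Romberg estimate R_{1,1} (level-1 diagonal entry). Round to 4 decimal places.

0.1284

R_{0,0} (trapezoid, 1 panel, h=2.1000): 0.143874
R_{1,0} (trapezoid, 2 panels, h=1.0500): 0.132273
R_{1,1} = 0.132273 + (0.132273 − 0.143874)/3 = 0.128406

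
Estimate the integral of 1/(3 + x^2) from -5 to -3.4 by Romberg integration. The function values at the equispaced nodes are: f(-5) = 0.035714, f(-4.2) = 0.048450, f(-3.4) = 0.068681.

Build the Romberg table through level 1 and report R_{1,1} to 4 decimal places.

0.0795

R_{0,0} (trapezoid, 1 panel, h=1.6000): 0.083516
R_{1,0} (trapezoid, 2 panels, h=0.8000): 0.080518
R_{1,1} = 0.080518 + (0.080518 − 0.083516)/3 = 0.079519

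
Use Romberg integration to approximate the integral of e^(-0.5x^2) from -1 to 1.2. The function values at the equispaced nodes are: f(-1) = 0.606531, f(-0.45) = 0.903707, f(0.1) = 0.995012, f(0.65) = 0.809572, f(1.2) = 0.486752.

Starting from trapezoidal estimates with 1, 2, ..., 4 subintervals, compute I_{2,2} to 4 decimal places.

1.8191

I_{0,0} (trapezoid, 1 panel, h=2.2000): 1.202611
I_{1,0} (trapezoid, 2 panels, h=1.1000): 1.695819
I_{2,0} (trapezoid, 4 panels, h=0.5500): 1.790213
I_{1,1} = 1.695819 + (1.695819 − 1.202611)/3 = 1.860222
I_{2,1} = 1.790213 + (1.790213 − 1.695819)/3 = 1.821678
I_{2,2} = 1.821678 + (1.821678 − 1.860222)/15 = 1.819108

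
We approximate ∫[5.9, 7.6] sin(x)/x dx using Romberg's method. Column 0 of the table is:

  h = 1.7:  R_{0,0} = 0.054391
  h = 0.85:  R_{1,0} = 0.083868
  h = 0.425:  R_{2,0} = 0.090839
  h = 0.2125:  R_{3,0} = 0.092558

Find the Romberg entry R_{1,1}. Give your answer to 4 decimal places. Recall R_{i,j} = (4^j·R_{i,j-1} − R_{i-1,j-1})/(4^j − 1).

0.0937

Richardson extrapolation on the trapezoidal column (denominator 4−1=3):
R_{1,1} = 0.083868 + (0.083868 − 0.054391)/3 = 0.093694
(Column j=1 coincides with Simpson's rule on the same nodes.)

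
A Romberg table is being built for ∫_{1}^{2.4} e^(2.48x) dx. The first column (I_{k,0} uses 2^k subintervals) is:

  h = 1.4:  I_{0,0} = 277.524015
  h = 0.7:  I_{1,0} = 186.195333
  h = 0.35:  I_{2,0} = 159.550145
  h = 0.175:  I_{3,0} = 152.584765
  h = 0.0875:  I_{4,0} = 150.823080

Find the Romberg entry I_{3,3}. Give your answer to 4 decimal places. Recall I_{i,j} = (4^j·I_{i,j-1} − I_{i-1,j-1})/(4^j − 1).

Richardson extrapolation on the trapezoidal column (denominator 4−1=3):
I_{1,1} = 186.195333 + (186.195333 − 277.524015)/3 = 155.752439
I_{2,1} = (4·159.550145 − 186.195333) / 3 = 150.668416
I_{3,1} = (4·152.584765 − 159.550145) / 3 = 150.262972
I_{2,2} = 150.668416 + (150.668416 − 155.752439)/15 = 150.329481
I_{3,2} = 150.262972 + (150.262972 − 150.668416)/15 = 150.235942
I_{3,3} = 150.235942 + (150.235942 − 150.329481)/63 = 150.234457
(Column j=1 coincides with Simpson's rule on the same nodes.)

150.2345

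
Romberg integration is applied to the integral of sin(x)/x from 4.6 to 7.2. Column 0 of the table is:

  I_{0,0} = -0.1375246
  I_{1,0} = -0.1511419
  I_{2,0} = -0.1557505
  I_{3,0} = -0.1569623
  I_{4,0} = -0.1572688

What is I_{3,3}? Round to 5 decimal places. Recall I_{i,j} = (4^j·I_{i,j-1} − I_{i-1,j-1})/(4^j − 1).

Richardson extrapolation on the trapezoidal column (denominator 4−1=3):
I_{1,1} = (4·(-0.1511419) − (-0.1375246)) / 3 = -0.1556810
I_{2,1} = -0.1557505 + (-0.1557505 − (-0.1511419))/3 = -0.1572867
I_{3,1} = -0.1569623 + (-0.1569623 − (-0.1557505))/3 = -0.1573662
I_{2,2} = -0.1572867 + (-0.1572867 − (-0.1556810))/15 = -0.1573937
I_{3,2} = -0.1573662 + (-0.1573662 − (-0.1572867))/15 = -0.1573715
I_{3,3} = (64·(-0.1573715) − (-0.1573937)) / 63 = -0.1573711

-0.15737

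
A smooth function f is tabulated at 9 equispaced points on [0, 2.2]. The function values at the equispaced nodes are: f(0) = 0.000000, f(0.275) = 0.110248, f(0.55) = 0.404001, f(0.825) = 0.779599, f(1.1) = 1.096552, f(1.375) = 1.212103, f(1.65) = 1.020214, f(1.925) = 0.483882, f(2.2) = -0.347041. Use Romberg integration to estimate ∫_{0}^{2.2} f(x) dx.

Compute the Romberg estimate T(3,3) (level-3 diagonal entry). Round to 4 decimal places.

T(0,0) (trapezoid, 1 panel, h=2.2000): -0.381745
T(1,0) (trapezoid, 2 panels, h=1.1000): 1.015335
T(2,0) (trapezoid, 4 panels, h=0.5500): 1.290986
T(3,0) (trapezoid, 8 panels, h=0.2750): 1.356597
T(1,1) = 1.015335 + (1.015335 − (-0.381745))/3 = 1.481028
T(2,1) = 1.290986 + (1.290986 − 1.015335)/3 = 1.382870
T(3,1) = 1.356597 + (1.356597 − 1.290986)/3 = 1.378467
T(2,2) = 1.382870 + (1.382870 − 1.481028)/15 = 1.376326
T(3,2) = 1.378467 + (1.378467 − 1.382870)/15 = 1.378173
T(3,3) = 1.378173 + (1.378173 − 1.376326)/63 = 1.378202

1.3782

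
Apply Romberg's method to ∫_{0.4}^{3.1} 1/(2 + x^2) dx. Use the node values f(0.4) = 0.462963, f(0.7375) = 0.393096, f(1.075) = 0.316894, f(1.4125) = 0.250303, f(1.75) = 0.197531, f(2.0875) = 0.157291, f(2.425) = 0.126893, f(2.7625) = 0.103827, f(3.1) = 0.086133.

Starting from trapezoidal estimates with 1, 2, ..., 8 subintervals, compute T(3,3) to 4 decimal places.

0.6132

T(0,0) (trapezoid, 1 panel, h=2.7000): 0.741280
T(1,0) (trapezoid, 2 panels, h=1.3500): 0.637307
T(2,0) (trapezoid, 4 panels, h=0.6750): 0.618210
T(3,0) (trapezoid, 8 panels, h=0.3375): 0.614379
T(1,1) = 0.637307 + (0.637307 − 0.741280)/3 = 0.602649
T(2,1) = 0.618210 + (0.618210 − 0.637307)/3 = 0.611844
T(3,1) = 0.614379 + (0.614379 − 0.618210)/3 = 0.613102
T(2,2) = 0.611844 + (0.611844 − 0.602649)/15 = 0.612457
T(3,2) = 0.613102 + (0.613102 − 0.611844)/15 = 0.613186
T(3,3) = 0.613186 + (0.613186 − 0.612457)/63 = 0.613198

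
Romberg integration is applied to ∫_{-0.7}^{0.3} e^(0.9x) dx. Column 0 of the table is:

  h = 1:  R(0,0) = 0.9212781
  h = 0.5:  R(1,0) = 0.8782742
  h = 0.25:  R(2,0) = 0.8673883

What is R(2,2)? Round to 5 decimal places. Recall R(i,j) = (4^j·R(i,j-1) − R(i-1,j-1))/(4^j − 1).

0.86375

Richardson extrapolation on the trapezoidal column (denominator 4−1=3):
R(1,1) = (4·0.8782742 − 0.9212781) / 3 = 0.8639396
R(2,1) = (4·0.8673883 − 0.8782742) / 3 = 0.8637597
R(2,2) = 0.8637597 + (0.8637597 − 0.8639396)/15 = 0.8637477
(Column j=1 coincides with Simpson's rule on the same nodes.)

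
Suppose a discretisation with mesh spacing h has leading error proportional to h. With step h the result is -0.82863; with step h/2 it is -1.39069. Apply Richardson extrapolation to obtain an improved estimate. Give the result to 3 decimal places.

The leading error scales as h; refining by a factor of 2 reduces it by 2^1 = 2.
Extrapolated value = (2·A(h/2) − A(h)) / (2 − 1)
= (2·(-1.39069) − (-0.82863)) / 1
= -1.95275 / 1 = -1.95275

-1.953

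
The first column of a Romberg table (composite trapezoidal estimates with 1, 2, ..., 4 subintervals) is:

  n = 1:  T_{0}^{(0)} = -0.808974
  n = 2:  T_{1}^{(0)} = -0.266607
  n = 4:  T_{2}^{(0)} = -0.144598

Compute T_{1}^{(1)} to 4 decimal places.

Richardson extrapolation on the trapezoidal column (denominator 4−1=3):
T_{1}^{(1)} = -0.266607 + (-0.266607 − (-0.808974))/3 = -0.085818
(Column j=1 coincides with Simpson's rule on the same nodes.)

-0.0858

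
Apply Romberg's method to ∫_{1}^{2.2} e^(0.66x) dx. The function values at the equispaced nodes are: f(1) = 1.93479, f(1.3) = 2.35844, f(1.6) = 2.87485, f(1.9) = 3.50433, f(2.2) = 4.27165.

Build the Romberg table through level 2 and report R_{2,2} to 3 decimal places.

R_{0,0} (trapezoid, 1 panel, h=1.2000): 3.72386
R_{1,0} (trapezoid, 2 panels, h=0.6000): 3.58684
R_{2,0} (trapezoid, 4 panels, h=0.3000): 3.55225
R_{1,1} = 3.58684 + (3.58684 − 3.72386)/3 = 3.54117
R_{2,1} = 3.55225 + (3.55225 − 3.58684)/3 = 3.54072
R_{2,2} = 3.54072 + (3.54072 − 3.54117)/15 = 3.54069

3.541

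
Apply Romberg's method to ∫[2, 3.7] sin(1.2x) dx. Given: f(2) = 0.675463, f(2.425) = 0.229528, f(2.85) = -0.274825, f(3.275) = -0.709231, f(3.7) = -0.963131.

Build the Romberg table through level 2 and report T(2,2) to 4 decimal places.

T(0,0) (trapezoid, 1 panel, h=1.7000): -0.244518
T(1,0) (trapezoid, 2 panels, h=0.8500): -0.355860
T(2,0) (trapezoid, 4 panels, h=0.4250): -0.381804
T(1,1) = -0.355860 + (-0.355860 − (-0.244518))/3 = -0.392974
T(2,1) = -0.381804 + (-0.381804 − (-0.355860))/3 = -0.390452
T(2,2) = -0.390452 + (-0.390452 − (-0.392974))/15 = -0.390284

-0.3903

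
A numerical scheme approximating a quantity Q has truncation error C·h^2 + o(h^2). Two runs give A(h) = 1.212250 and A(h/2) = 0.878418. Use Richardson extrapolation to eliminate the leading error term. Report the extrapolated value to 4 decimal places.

Extrapolated value = (4·A(h/2) − A(h)) / (4 − 1)
= (4·0.878418 − 1.212250) / 3
= 2.301422 / 3 = 0.767141

0.7671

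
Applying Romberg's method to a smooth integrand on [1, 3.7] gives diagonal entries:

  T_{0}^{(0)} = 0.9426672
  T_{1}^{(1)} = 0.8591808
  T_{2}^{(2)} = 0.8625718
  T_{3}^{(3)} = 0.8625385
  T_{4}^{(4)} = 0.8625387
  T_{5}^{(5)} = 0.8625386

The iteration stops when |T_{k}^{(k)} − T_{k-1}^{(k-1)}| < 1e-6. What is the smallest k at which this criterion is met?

|T_{1}^{(1)} − T_{0}^{(0)}| = 0.0834864 ≥ 1e-6
|T_{2}^{(2)} − T_{1}^{(1)}| = 0.0033910 ≥ 1e-6
|T_{3}^{(3)} − T_{2}^{(2)}| = 0.0000333 ≥ 1e-6
|T_{4}^{(4)} − T_{3}^{(3)}| = 0.0000002 < 1e-6

k = 4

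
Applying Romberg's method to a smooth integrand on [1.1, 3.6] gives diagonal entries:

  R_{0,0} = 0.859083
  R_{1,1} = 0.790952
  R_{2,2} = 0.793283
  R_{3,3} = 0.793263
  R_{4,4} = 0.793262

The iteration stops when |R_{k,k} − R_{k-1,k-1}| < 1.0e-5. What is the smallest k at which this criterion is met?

k = 4

|R_{1,1} − R_{0,0}| = 0.068131 ≥ 1.0e-5
|R_{2,2} − R_{1,1}| = 0.002331 ≥ 1.0e-5
|R_{3,3} − R_{2,2}| = 0.000020 ≥ 1.0e-5
|R_{4,4} − R_{3,3}| = 0.000001 < 1.0e-5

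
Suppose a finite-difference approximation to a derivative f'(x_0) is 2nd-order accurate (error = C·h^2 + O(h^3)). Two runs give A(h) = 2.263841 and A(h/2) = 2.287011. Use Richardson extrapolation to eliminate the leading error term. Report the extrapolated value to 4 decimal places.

The leading error scales as h^2; refining by a factor of 2 reduces it by 2^2 = 4.
Extrapolated value = (4·A(h/2) − A(h)) / (4 − 1)
= (4·2.287011 − 2.263841) / 3
= 6.884203 / 3 = 2.294734

2.2947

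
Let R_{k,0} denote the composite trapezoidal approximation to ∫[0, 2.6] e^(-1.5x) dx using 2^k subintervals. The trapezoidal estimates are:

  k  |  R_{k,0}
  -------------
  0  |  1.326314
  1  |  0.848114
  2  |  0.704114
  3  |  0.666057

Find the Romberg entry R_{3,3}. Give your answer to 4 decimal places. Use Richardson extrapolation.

R_{1,1} = 0.848114 + (0.848114 − 1.326314)/3 = 0.688714
R_{2,1} = 0.704114 + (0.704114 − 0.848114)/3 = 0.656114
R_{3,1} = (4·0.666057 − 0.704114) / 3 = 0.653371
R_{2,2} = (16·0.656114 − 0.688714) / 15 = 0.653941
R_{3,2} = (16·0.653371 − 0.656114) / 15 = 0.653188
R_{3,3} = (64·0.653188 − 0.653941) / 63 = 0.653176

0.6532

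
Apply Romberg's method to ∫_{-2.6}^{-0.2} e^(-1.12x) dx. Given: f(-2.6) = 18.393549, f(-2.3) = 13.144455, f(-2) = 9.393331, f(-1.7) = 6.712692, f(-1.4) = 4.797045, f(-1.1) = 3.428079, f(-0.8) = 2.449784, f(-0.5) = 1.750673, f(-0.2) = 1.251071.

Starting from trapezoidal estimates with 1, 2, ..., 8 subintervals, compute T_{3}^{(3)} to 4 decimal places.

T_{0}^{(0)} (trapezoid, 1 panel, h=2.4000): 23.573544
T_{1}^{(0)} (trapezoid, 2 panels, h=1.2000): 17.543226
T_{2}^{(0)} (trapezoid, 4 panels, h=0.6000): 15.877482
T_{3}^{(0)} (trapezoid, 8 panels, h=0.3000): 15.449511
T_{1}^{(1)} = 17.543226 + (17.543226 − 23.573544)/3 = 15.533120
T_{2}^{(1)} = 15.877482 + (15.877482 − 17.543226)/3 = 15.322234
T_{3}^{(1)} = 15.449511 + (15.449511 − 15.877482)/3 = 15.306854
T_{2}^{(2)} = 15.322234 + (15.322234 − 15.533120)/15 = 15.308175
T_{3}^{(2)} = 15.306854 + (15.306854 − 15.322234)/15 = 15.305829
T_{3}^{(3)} = 15.305829 + (15.305829 − 15.308175)/63 = 15.305792

15.3058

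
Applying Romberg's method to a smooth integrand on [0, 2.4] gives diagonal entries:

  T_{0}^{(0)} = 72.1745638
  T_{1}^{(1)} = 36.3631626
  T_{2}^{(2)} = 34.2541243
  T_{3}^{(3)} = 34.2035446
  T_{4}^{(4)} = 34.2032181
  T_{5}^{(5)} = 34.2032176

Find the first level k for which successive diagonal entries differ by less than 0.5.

k = 3

|T_{1}^{(1)} − T_{0}^{(0)}| = 35.8114012 ≥ 0.5
|T_{2}^{(2)} − T_{1}^{(1)}| = 2.1090383 ≥ 0.5
|T_{3}^{(3)} − T_{2}^{(2)}| = 0.0505797 < 0.5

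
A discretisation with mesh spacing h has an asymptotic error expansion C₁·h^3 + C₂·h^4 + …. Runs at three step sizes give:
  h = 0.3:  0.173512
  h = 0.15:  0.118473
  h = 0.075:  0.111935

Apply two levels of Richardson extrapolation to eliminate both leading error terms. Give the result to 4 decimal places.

0.1110

First eliminate the h^3 term (factor 2^3 = 8):
  B₁ = (8·0.118473 − 0.173512)/7 = 0.110610
  B₂ = (8·0.111935 − 0.118473)/7 = 0.111001
Then eliminate the h^4 term (factor 2^4 = 16):
  (16·0.111001 − 0.110610)/15 = 0.111027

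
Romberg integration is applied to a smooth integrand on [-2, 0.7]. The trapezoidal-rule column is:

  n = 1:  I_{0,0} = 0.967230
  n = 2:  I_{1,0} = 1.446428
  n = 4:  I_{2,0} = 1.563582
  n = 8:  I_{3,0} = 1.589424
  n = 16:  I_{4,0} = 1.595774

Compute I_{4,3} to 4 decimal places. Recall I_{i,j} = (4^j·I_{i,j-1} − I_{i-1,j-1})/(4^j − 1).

Richardson extrapolation on the trapezoidal column (denominator 4−1=3):
I_{2,1} = (4·1.563582 − 1.446428) / 3 = 1.602633
I_{3,1} = 1.589424 + (1.589424 − 1.563582)/3 = 1.598038
I_{4,1} = 1.595774 + (1.595774 − 1.589424)/3 = 1.597891
I_{3,2} = (16·1.598038 − 1.602633) / 15 = 1.597732
I_{4,2} = (16·1.597891 − 1.598038) / 15 = 1.597881
I_{4,3} = 1.597881 + (1.597881 − 1.597732)/63 = 1.597883

1.5979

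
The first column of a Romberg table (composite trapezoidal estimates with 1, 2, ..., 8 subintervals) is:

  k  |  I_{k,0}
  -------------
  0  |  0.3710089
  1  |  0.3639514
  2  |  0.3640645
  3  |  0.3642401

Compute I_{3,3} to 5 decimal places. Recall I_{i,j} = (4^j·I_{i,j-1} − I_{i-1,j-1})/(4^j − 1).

Richardson extrapolation on the trapezoidal column (denominator 4−1=3):
I_{1,1} = (4·0.3639514 − 0.3710089) / 3 = 0.3615989
I_{2,1} = (4·0.3640645 − 0.3639514) / 3 = 0.3641022
I_{3,1} = (4·0.3642401 − 0.3640645) / 3 = 0.3642986
I_{2,2} = (16·0.3641022 − 0.3615989) / 15 = 0.3642691
I_{3,2} = 0.3642986 + (0.3642986 − 0.3641022)/15 = 0.3643117
I_{3,3} = 0.3643117 + (0.3643117 − 0.3642691)/63 = 0.3643124
(Column j=1 coincides with Simpson's rule on the same nodes.)

0.36431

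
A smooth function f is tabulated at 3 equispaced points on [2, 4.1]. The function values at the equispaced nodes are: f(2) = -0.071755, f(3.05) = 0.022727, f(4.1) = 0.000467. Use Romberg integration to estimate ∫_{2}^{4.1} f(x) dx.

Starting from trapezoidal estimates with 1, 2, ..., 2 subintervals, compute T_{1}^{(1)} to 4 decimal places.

0.0069

T_{0}^{(0)} (trapezoid, 1 panel, h=2.1000): -0.074852
T_{1}^{(0)} (trapezoid, 2 panels, h=1.0500): -0.013563
T_{1}^{(1)} = -0.013563 + (-0.013563 − (-0.074852))/3 = 0.006867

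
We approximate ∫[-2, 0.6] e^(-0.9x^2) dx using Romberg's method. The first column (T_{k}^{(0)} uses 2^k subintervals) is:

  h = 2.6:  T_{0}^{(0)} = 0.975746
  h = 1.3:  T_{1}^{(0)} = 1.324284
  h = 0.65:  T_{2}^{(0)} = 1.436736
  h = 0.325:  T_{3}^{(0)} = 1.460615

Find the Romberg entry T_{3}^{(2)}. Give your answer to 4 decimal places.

Richardson extrapolation on the trapezoidal column (denominator 4−1=3):
T_{2}^{(1)} = 1.436736 + (1.436736 − 1.324284)/3 = 1.474220
T_{3}^{(1)} = 1.460615 + (1.460615 − 1.436736)/3 = 1.468575
T_{3}^{(2)} = (16·1.468575 − 1.474220) / 15 = 1.468199

1.4682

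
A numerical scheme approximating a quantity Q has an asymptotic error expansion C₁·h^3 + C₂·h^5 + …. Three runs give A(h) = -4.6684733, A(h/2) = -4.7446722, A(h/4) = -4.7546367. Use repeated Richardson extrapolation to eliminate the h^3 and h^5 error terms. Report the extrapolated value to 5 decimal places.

-4.75608

First eliminate the h^3 term (factor 2^3 = 8):
  B₁ = (8·(-4.7446722) − (-4.6684733))/7 = -4.7555578
  B₂ = (8·(-4.7546367) − (-4.7446722))/7 = -4.7560602
Then eliminate the h^5 term (factor 2^5 = 32):
  (32·(-4.7560602) − (-4.7555578))/31 = -4.7560764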